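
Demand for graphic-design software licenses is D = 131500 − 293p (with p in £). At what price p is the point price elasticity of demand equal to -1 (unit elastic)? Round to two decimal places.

Ed = −293p/(131500 − 293p). Set this equal to -1:
293p = 1·(131500 − 293p) ⇒ 293p(1 + 1) = 1·131500
p = 1·131500 / (293·2) = 224.4027…

224.40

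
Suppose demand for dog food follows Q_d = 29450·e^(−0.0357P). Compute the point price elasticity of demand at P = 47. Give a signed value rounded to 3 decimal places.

-1.678

dQ_d/dP = −0.0357·Q_d = -196.359. At P = 47, Q_d = 5500.25.
Ed = (dQ_d/dP)·(P/Q_d) = (-196.359) × (47/5500.25) = -1.6779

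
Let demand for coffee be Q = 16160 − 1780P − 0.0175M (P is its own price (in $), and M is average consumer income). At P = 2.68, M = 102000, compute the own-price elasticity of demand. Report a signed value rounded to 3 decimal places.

At the given values, Q = 16160 − 1780(2.68) − 0.0175(102000) = 9604.6.
∂Q/∂P = −1780.
E = (-1780) × (2.68/9604.6) = -0.49667…

-0.497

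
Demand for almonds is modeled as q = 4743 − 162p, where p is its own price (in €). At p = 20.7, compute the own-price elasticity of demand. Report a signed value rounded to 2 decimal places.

At the given values, q = 4743 − 162(20.7) = 1389.6.
∂q/∂p = −162.
E = (-162) × (20.7/1389.6) = -2.4132…

-2.41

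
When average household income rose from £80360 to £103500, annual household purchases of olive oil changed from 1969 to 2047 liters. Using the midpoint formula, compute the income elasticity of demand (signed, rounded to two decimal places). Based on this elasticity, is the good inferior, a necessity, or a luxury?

0.15; necessity

%ΔQ = (2047 − 1969)/[( 1969 + 2047)/2] = 78/2008 = 0.038844…
%ΔIncome = (103500 − 80360)/[( 80360 + 103500)/2] = 23140/91930 = 0.251713…
E_income = (78/2008) / (23140/91930) = 0.1543…
0 < E_income < 1 ⇒ normal good, necessity.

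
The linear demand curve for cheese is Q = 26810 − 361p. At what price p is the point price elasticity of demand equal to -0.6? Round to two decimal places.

27.85

Ed = −361p/(26810 − 361p). Set this equal to -0.6:
361p = 0.6·(26810 − 361p) ⇒ 361p(1 + 0.6) = 0.6·26810
p = 0.6·26810 / (361·1.6) = 27.8497…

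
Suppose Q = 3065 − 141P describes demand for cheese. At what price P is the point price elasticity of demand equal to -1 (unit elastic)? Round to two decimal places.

Ed = −141P/(3065 − 141P). Set this equal to -1:
141P = 1·(3065 − 141P) ⇒ 141P(1 + 1) = 1·3065
P = 1·3065 / (141·2) = 10.8687…

10.87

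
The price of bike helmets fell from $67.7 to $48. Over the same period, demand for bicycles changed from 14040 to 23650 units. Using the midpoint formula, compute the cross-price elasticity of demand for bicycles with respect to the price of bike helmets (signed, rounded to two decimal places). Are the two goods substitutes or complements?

%ΔQ_{bicycles} = (23650 − 14040)/avg = 9610/18845 = 0.509949…
%ΔP_{bike helmets} = (48 − 67.7)/avg = -19.7/57.85 = -0.340535…
E_cross = (9610/18845) / (-19.7/57.85) = -1.4974…
E_cross < 0 ⇒ the goods are complements.

-1.50; complements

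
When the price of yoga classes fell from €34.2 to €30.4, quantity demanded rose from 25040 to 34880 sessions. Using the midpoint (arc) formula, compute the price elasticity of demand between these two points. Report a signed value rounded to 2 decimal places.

%ΔQ = (34880 − 25040) / [(25040 + 34880)/2] = 9840/29960 = 0.328437…
%ΔP = (30.4 − 34.2) / [(34.2 + 30.4)/2] = -3.8/32.3 = -0.117647…
Arc Ed = %ΔQ / %ΔP = (9840/29960) / (-3.8/32.3) = -2.7917…

-2.79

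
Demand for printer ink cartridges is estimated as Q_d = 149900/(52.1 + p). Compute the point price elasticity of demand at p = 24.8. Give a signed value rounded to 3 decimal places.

dQ_d/dp = −149900/(52.1 + p)² = -25.3483. At p = 24.8, Q_d = 1949.28.
Ed = (dQ_d/dp)·(p/Q_d) = (-25.3483) × (24.8/1949.28) = -0.32249…

-0.322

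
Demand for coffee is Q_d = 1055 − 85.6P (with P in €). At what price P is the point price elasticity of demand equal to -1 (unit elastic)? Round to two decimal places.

6.16

Ed = −85.6P/(1055 − 85.6P). Set this equal to -1:
85.6P = 1·(1055 − 85.6P) ⇒ 85.6P(1 + 1) = 1·1055
P = 1·1055 / (85.6·2) = 6.1623…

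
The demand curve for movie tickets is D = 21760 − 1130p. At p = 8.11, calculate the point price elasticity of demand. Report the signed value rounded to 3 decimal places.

-0.728

dD/dp = −1130. At p = 8.11, D = 21760 − 1130(8.11) = 12595.7.
Ed = (dD/dp)·(p/D) = −1130 × (8.11/12595.7) = -0.72757…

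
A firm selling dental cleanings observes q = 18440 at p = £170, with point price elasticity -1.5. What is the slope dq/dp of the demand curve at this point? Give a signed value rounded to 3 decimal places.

Ed = (dq/dp)·(p/q) ⇒ dq/dp = Ed·q/p = (-1.5)·18440/170 = -162.70588…

-162.706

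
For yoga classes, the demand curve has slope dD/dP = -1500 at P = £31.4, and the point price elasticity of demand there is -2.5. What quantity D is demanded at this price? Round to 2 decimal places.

18840.00

Ed = (dD/dP)·(P/D) ⇒ D = (dD/dP)·P/Ed = (-1500)·31.4/(-2.5) = 18840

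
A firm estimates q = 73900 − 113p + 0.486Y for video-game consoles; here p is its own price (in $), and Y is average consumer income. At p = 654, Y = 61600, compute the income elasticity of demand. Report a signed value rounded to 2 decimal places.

At the given values, q = 73900 − 113(654) + 0.486(61600) = 29935.6.
∂q/∂Y = 0.486.
E = (0.486) × (61600/29935.6) = 1.0000…

1.00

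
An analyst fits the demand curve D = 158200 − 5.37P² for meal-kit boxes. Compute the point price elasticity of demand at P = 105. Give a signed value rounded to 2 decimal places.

-1.20

dD/dP = −2·5.37·P = -1127.7. At P = 105, D = 98995.75.
Ed = (dD/dP)·(P/D) = (-1127.7) × (105/98995.75) = -1.1960…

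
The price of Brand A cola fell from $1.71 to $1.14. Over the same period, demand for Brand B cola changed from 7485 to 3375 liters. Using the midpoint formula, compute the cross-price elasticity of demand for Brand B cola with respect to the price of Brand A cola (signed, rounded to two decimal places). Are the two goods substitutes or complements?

1.89; substitutes

%ΔQ_{Brand B cola} = (3375 − 7485)/avg = -4110/5430 = -0.756906…
%ΔP_{Brand A cola} = (1.14 − 1.71)/avg = -0.57/1.425 = -0.4
E_cross = (-4110/5430) / (-0.57/1.425) = 1.8922…
E_cross > 0 ⇒ the goods are substitutes.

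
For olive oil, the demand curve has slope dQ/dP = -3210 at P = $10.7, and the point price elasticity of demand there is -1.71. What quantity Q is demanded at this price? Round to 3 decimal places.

Ed = (dQ/dP)·(P/Q) ⇒ Q = (dQ/dP)·P/Ed = (-3210)·10.7/(-1.71) = 20085.96491…

20085.965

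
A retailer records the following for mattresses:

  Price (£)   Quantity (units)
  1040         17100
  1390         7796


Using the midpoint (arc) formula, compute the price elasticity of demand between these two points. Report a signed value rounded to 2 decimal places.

-2.59

%ΔQ = (7796 − 17100) / [(17100 + 7796)/2] = -9304/12448 = -0.747429…
%ΔP = (1390 − 1040) / [(1040 + 1390)/2] = 350/1215 = 0.288065…
Arc Ed = %ΔQ / %ΔP = (-9304/12448) / (350/1215) = -2.5946…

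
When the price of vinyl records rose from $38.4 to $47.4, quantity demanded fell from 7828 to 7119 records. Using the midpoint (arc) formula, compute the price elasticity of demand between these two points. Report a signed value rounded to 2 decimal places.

%ΔQ = (7119 − 7828) / [(7828 + 7119)/2] = -709/7473.5 = -0.094868…
%ΔP = (47.4 − 38.4) / [(38.4 + 47.4)/2] = 9/42.9 = 0.209790…
Arc Ed = %ΔQ / %ΔP = (-709/7473.5) / (9/42.9) = -0.4522…

-0.45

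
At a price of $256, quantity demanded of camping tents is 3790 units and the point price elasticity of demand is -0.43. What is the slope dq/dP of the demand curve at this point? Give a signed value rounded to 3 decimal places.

-6.366

Ed = (dq/dP)·(P/q) ⇒ dq/dP = Ed·q/P = (-0.43)·3790/256 = -6.36601…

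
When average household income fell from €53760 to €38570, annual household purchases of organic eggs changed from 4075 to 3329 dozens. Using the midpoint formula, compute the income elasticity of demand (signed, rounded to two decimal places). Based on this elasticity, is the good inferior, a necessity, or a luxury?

0.61; necessity

%ΔQ = (3329 − 4075)/[( 4075 + 3329)/2] = -746/3702 = -0.201512…
%ΔIncome = (38570 − 53760)/[( 53760 + 38570)/2] = -15190/46165 = -0.329037…
E_income = (-746/3702) / (-15190/46165) = 0.6124…
0 < E_income < 1 ⇒ normal good, necessity.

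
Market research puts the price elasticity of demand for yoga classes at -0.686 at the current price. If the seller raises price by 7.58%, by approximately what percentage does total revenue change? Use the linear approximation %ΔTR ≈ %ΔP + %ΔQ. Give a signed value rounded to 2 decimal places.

+2.38%

%ΔQ ≈ Ed × %ΔP = (-0.686) × (+7.58%) = -5.1999%
%ΔTR ≈ %ΔP + %ΔQ = (+7.58%) + (-5.1999%) = +2.3801%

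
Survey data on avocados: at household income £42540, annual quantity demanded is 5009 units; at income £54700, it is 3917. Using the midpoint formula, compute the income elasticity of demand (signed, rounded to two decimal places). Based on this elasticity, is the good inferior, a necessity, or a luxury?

%ΔQ = (3917 − 5009)/[( 5009 + 3917)/2] = -1092/4463 = -0.244678…
%ΔIncome = (54700 − 42540)/[( 42540 + 54700)/2] = 12160/48620 = 0.250102…
E_income = (-1092/4463) / (12160/48620) = -0.9783…
E_income < 0 ⇒ inferior good.

-0.98; inferior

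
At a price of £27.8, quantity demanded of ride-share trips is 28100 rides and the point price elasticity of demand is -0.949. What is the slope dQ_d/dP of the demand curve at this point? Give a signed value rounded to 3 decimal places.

-959.241

Ed = (dQ_d/dP)·(P/Q_d) ⇒ dQ_d/dP = Ed·Q_d/P = (-0.949)·28100/27.8 = -959.24100…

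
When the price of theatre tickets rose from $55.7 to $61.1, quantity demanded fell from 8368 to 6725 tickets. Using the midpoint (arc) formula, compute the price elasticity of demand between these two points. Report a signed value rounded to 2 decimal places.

-2.35

%ΔQ = (6725 − 8368) / [(8368 + 6725)/2] = -1643/7546.5 = -0.217716…
%ΔP = (61.1 − 55.7) / [(55.7 + 61.1)/2] = 5.4/58.4 = 0.092465…
Arc Ed = %ΔQ / %ΔP = (-1643/7546.5) / (5.4/58.4) = -2.3545…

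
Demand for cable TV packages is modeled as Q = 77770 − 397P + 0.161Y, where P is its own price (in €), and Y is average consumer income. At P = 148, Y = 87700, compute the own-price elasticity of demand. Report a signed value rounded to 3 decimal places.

-1.773

At the given values, Q = 77770 − 397(148) + 0.161(87700) = 33133.7.
∂Q/∂P = −397.
E = (-397) × (148/33133.7) = -1.77330…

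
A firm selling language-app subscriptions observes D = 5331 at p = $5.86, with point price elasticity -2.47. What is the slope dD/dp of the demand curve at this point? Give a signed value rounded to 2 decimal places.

Ed = (dD/dp)·(p/D) ⇒ dD/dp = Ed·D/p = (-2.47)·5331/5.86 = -2247.0255…

-2247.03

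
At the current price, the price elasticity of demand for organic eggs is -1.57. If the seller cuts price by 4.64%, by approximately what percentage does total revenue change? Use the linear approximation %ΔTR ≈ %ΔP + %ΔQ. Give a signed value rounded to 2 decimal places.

+2.64%

%ΔQ ≈ Ed × %ΔP = (-1.57) × (-4.64%) = +7.2848%
%ΔTR ≈ %ΔP + %ΔQ = (-4.64%) + (+7.2848%) = +2.6448%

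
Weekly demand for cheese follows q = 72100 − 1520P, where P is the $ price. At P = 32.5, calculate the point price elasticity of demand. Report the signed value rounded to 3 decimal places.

-2.176

dq/dP = −1520. At P = 32.5, q = 72100 − 1520(32.5) = 22700.
Ed = (dq/dP)·(P/q) = −1520 × (32.5/22700) = -2.17621…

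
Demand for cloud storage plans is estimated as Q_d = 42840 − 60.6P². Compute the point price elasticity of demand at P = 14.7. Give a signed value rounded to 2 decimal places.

-0.88

dQ_d/dP = −2·60.6·P = -1781.64. At P = 14.7, Q_d = 29744.946.
Ed = (dQ_d/dP)·(P/Q_d) = (-1781.64) × (14.7/29744.946) = -0.8804…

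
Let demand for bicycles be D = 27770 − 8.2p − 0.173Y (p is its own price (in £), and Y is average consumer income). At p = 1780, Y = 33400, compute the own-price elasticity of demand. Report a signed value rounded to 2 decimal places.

At the given values, D = 27770 − 8.2(1780) − 0.173(33400) = 7395.8.
∂D/∂p = −8.2.
E = (-8.2) × (1780/7395.8) = -1.9735…

-1.97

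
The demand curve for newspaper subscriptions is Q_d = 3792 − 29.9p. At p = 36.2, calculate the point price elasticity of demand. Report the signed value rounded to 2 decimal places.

dQ_d/dp = −29.9. At p = 36.2, Q_d = 3792 − 29.9(36.2) = 2709.62.
Ed = (dQ_d/dp)·(p/Q_d) = −29.9 × (36.2/2709.62) = -0.3994…

-0.40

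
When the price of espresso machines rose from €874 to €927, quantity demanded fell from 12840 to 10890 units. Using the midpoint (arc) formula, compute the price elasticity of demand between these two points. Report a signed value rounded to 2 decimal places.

-2.79

%ΔQ = (10890 − 12840) / [(12840 + 10890)/2] = -1950/11865 = -0.164348…
%ΔP = (927 − 874) / [(874 + 927)/2] = 53/900.5 = 0.058856…
Arc Ed = %ΔQ / %ΔP = (-1950/11865) / (53/900.5) = -2.7923…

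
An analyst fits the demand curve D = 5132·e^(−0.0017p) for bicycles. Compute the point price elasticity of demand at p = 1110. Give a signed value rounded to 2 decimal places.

-1.89

dD/dp = −0.0017·D = -1.32197. At p = 1110, D = 777.63.
Ed = (dD/dp)·(p/D) = (-1.32197) × (1110/777.63) = -1.887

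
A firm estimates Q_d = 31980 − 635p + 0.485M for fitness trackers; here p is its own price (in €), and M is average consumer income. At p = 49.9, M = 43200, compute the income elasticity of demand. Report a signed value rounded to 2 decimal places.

At the given values, Q_d = 31980 − 635(49.9) + 0.485(43200) = 21245.5.
∂Q_d/∂M = 0.485.
E = (0.485) × (43200/21245.5) = 0.9861…

0.99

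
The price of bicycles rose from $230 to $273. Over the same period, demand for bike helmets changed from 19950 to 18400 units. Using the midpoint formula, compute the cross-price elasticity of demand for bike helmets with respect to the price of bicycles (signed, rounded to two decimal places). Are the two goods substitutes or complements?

%ΔQ_{bike helmets} = (18400 − 19950)/avg = -1550/19175 = -0.080834…
%ΔP_{bicycles} = (273 − 230)/avg = 43/251.5 = 0.170974…
E_cross = (-1550/19175) / (43/251.5) = -0.4727…
E_cross < 0 ⇒ the goods are complements.

-0.47; complements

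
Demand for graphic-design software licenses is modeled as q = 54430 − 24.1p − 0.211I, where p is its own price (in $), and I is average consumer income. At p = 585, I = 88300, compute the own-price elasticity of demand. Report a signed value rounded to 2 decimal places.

-0.65

At the given values, q = 54430 − 24.1(585) − 0.211(88300) = 21700.2.
∂q/∂p = −24.1.
E = (-24.1) × (585/21700.2) = -0.6496…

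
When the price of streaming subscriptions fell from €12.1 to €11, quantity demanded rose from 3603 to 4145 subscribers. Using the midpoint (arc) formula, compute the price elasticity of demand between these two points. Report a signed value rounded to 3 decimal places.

%ΔQ = (4145 − 3603) / [(3603 + 4145)/2] = 542/3874 = 0.139907…
%ΔP = (11 − 12.1) / [(12.1 + 11)/2] = -1.1/11.55 = -0.095238…
Arc Ed = %ΔQ / %ΔP = (542/3874) / (-1.1/11.55) = -1.46902…

-1.469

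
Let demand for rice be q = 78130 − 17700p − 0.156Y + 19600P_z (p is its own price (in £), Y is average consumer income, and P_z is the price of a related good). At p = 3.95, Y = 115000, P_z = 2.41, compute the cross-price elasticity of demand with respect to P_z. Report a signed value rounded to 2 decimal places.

At the given values, q = 78130 − 17700(3.95) − 0.156(115000) + 19600(2.41) = 37511.
∂q/∂P_z = 19600.
E = (19600) × (2.41/37511) = 1.2592…

1.26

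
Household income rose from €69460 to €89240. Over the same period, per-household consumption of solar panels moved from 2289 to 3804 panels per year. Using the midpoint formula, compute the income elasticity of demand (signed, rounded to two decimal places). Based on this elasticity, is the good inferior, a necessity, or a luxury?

1.99; luxury

%ΔQ = (3804 − 2289)/[( 2289 + 3804)/2] = 1515/3046.5 = 0.497291…
%ΔIncome = (89240 − 69460)/[( 69460 + 89240)/2] = 19780/79350 = 0.249275…
E_income = (1515/3046.5) / (19780/79350) = 1.9949…
E_income > 1 ⇒ normal good, luxury.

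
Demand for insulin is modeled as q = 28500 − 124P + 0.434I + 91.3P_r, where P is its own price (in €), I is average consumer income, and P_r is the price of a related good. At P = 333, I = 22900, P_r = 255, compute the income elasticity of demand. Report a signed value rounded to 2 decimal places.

At the given values, q = 28500 − 124(333) + 0.434(22900) + 91.3(255) = 20428.1.
∂q/∂I = 0.434.
E = (0.434) × (22900/20428.1) = 0.4865…

0.49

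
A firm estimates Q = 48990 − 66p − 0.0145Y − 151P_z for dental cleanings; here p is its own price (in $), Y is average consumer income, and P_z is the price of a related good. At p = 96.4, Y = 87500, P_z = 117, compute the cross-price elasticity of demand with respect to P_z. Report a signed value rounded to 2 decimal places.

-0.75

At the given values, Q = 48990 − 66(96.4) − 0.0145(87500) − 151(117) = 23691.85.
∂Q/∂P_z = -151.
E = (-151) × (117/23691.85) = -0.7456…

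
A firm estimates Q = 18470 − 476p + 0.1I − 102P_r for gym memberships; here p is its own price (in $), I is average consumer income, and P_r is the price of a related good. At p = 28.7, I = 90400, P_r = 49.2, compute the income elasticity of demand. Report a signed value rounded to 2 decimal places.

1.02

At the given values, Q = 18470 − 476(28.7) + 0.1(90400) − 102(49.2) = 8830.4.
∂Q/∂I = 0.1.
E = (0.1) × (90400/8830.4) = 1.0237…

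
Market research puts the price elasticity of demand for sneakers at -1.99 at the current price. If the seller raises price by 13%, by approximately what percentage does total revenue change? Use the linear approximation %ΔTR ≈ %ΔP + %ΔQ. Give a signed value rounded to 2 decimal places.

-12.87%

%ΔQ ≈ Ed × %ΔP = (-1.99) × (+13%) = -25.8700%
%ΔTR ≈ %ΔP + %ΔQ = (+13%) + (-25.8700%) = -12.8700%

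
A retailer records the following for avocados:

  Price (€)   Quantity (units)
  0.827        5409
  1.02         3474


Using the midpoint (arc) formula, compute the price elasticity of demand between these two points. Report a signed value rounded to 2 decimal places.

-2.08

%ΔQ = (3474 − 5409) / [(5409 + 3474)/2] = -1935/4441.5 = -0.435663…
%ΔP = (1.02 − 0.827) / [(0.827 + 1.02)/2] = 0.193/0.9235 = 0.208987…
Arc Ed = %ΔQ / %ΔP = (-1935/4441.5) / (0.193/0.9235) = -2.0846…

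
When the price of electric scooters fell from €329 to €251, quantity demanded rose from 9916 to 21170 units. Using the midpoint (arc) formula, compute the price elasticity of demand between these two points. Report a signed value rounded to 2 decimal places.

%ΔQ = (21170 − 9916) / [(9916 + 21170)/2] = 11254/15543 = 0.724055…
%ΔP = (251 − 329) / [(329 + 251)/2] = -78/290 = -0.268965…
Arc Ed = %ΔQ / %ΔP = (11254/15543) / (-78/290) = -2.6920…

-2.69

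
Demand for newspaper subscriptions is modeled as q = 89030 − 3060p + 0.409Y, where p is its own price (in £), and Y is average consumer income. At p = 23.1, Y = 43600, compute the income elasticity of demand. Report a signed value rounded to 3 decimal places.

At the given values, q = 89030 − 3060(23.1) + 0.409(43600) = 36176.4.
∂q/∂Y = 0.409.
E = (0.409) × (43600/36176.4) = 0.49292…

0.493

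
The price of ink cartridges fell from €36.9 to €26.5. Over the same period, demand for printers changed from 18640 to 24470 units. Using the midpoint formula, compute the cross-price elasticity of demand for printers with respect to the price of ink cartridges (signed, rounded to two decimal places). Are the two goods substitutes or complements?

-0.82; complements

%ΔQ_{printers} = (24470 − 18640)/avg = 5830/21555 = 0.270470…
%ΔP_{ink cartridges} = (26.5 − 36.9)/avg = -10.4/31.7 = -0.328075…
E_cross = (5830/21555) / (-10.4/31.7) = -0.8244…
E_cross < 0 ⇒ the goods are complements.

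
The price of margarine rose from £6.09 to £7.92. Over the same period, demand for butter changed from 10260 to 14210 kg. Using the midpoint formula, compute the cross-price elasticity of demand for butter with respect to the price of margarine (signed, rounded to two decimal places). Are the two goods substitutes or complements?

%ΔQ_{butter} = (14210 − 10260)/avg = 3950/12235 = 0.322844…
%ΔP_{margarine} = (7.92 − 6.09)/avg = 1.83/7.005 = 0.261241…
E_cross = (3950/12235) / (1.83/7.005) = 1.2358…
E_cross > 0 ⇒ the goods are substitutes.

1.24; substitutes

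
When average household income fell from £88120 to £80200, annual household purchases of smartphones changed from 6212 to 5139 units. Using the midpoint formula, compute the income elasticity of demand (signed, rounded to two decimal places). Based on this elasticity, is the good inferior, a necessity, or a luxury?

2.01; luxury

%ΔQ = (5139 − 6212)/[( 6212 + 5139)/2] = -1073/5675.5 = -0.189058…
%ΔIncome = (80200 − 88120)/[( 88120 + 80200)/2] = -7920/84160 = -0.094106…
E_income = (-1073/5675.5) / (-7920/84160) = 2.0089…
E_income > 1 ⇒ normal good, luxury.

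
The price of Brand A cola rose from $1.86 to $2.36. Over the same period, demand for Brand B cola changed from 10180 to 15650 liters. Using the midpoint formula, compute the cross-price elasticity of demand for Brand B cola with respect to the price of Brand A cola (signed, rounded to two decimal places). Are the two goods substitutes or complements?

1.79; substitutes

%ΔQ_{Brand B cola} = (15650 − 10180)/avg = 5470/12915 = 0.423538…
%ΔP_{Brand A cola} = (2.36 − 1.86)/avg = 0.5/2.11 = 0.236966…
E_cross = (5470/12915) / (0.5/2.11) = 1.7873…
E_cross > 0 ⇒ the goods are substitutes.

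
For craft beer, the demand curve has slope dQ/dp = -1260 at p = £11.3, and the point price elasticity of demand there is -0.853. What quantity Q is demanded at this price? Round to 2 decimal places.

16691.68

Ed = (dQ/dp)·(p/Q) ⇒ Q = (dQ/dp)·p/Ed = (-1260)·11.3/(-0.853) = 16691.6764…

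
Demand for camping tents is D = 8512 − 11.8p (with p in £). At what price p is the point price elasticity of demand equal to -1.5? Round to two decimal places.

Ed = −11.8p/(8512 − 11.8p). Set this equal to -1.5:
11.8p = 1.5·(8512 − 11.8p) ⇒ 11.8p(1 + 1.5) = 1.5·8512
p = 1.5·8512 / (11.8·2.5) = 432.8135…

432.81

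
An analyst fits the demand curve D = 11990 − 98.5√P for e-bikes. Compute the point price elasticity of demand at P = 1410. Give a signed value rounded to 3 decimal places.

-0.223

dD/dP = −98.5/(2√P) = -1.31159. At P = 1410, D = 8291.33.
Ed = (dD/dP)·(P/D) = (-1.31159) × (1410/8291.33) = -0.22304…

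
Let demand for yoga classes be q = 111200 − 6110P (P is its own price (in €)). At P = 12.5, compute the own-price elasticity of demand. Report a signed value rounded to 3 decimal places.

-2.193

At the given values, q = 111200 − 6110(12.5) = 34825.
∂q/∂P = −6110.
E = (-6110) × (12.5/34825) = -2.19310…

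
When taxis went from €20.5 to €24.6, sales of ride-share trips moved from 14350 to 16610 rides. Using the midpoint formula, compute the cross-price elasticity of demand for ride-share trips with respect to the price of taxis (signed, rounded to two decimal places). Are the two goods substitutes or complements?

%ΔQ_{ride-share trips} = (16610 − 14350)/avg = 2260/15480 = 0.145994…
%ΔP_{taxis} = (24.6 − 20.5)/avg = 4.1/22.55 = 0.181818…
E_cross = (2260/15480) / (4.1/22.55) = 0.8029…
E_cross > 0 ⇒ the goods are substitutes.

0.80; substitutes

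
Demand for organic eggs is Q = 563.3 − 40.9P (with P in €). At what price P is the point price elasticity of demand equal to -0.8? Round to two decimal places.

Ed = −40.9P/(563.3 − 40.9P). Set this equal to -0.8:
40.9P = 0.8·(563.3 − 40.9P) ⇒ 40.9P(1 + 0.8) = 0.8·563.3
P = 0.8·563.3 / (40.9·1.8) = 6.1211…

6.12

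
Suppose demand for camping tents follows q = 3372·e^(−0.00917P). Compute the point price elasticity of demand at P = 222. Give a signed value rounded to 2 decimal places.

-2.04

dq/dP = −0.00917·q = -4.03781. At P = 222, q = 440.329.
Ed = (dq/dP)·(P/q) = (-4.03781) × (222/440.329) = -2.0357…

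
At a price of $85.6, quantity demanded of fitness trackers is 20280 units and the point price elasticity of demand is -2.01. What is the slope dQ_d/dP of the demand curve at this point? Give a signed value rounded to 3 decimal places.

-476.201

Ed = (dQ_d/dP)·(P/Q_d) ⇒ dQ_d/dP = Ed·Q_d/P = (-2.01)·20280/85.6 = -476.20093…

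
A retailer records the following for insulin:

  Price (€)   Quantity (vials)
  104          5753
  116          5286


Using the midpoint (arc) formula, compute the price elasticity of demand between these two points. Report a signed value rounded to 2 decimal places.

%ΔQ = (5286 − 5753) / [(5753 + 5286)/2] = -467/5519.5 = -0.084609…
%ΔP = (116 − 104) / [(104 + 116)/2] = 12/110 = 0.109090…
Arc Ed = %ΔQ / %ΔP = (-467/5519.5) / (12/110) = -0.7755…

-0.78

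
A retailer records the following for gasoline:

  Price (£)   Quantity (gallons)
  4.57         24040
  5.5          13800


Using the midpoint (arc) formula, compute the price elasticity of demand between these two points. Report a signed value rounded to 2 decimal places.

%ΔQ = (13800 − 24040) / [(24040 + 13800)/2] = -10240/18920 = -0.541226…
%ΔP = (5.5 − 4.57) / [(4.57 + 5.5)/2] = 0.93/5.035 = 0.184707…
Arc Ed = %ΔQ / %ΔP = (-10240/18920) / (0.93/5.035) = -2.9301…

-2.93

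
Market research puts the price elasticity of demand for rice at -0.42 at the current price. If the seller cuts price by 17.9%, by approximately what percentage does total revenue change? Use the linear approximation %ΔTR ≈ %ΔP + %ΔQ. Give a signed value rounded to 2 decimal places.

%ΔQ ≈ Ed × %ΔP = (-0.42) × (-17.9%) = +7.5180%
%ΔTR ≈ %ΔP + %ΔQ = (-17.9%) + (+7.5180%) = -10.3820%

-10.38%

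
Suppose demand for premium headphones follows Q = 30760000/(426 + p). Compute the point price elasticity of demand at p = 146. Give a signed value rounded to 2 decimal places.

dQ/dp = −30760000/(426 + p)² = -94.0144. At p = 146, Q = 53776.2.
Ed = (dQ/dp)·(p/Q) = (-94.0144) × (146/53776.2) = -0.2552…

-0.26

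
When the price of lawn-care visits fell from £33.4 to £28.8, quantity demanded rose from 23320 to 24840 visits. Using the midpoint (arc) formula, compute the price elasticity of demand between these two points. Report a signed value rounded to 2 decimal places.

-0.43

%ΔQ = (24840 − 23320) / [(23320 + 24840)/2] = 1520/24080 = 0.063122…
%ΔP = (28.8 − 33.4) / [(33.4 + 28.8)/2] = -4.6/31.1 = -0.147909…
Arc Ed = %ΔQ / %ΔP = (1520/24080) / (-4.6/31.1) = -0.4267…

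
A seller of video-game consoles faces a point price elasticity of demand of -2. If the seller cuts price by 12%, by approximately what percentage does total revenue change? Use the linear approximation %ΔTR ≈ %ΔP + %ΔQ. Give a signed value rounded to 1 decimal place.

+12.0%

%ΔQ ≈ Ed × %ΔP = (-2) × (-12%) = +24.0000%
%ΔTR ≈ %ΔP + %ΔQ = (-12%) + (+24.0000%) = +12.0000%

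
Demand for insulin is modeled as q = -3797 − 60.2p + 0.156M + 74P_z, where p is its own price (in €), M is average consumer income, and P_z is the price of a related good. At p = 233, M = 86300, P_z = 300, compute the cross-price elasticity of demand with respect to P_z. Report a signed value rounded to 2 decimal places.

At the given values, q = -3797 − 60.2(233) + 0.156(86300) + 74(300) = 17839.2.
∂q/∂P_z = 74.
E = (74) × (300/17839.2) = 1.2444…

1.24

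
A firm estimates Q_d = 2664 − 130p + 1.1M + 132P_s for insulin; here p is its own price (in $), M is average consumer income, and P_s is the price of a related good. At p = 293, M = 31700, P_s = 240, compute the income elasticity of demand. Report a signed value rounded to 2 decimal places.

1.12

At the given values, Q_d = 2664 − 130(293) + 1.1(31700) + 132(240) = 31124.
∂Q_d/∂M = 1.1.
E = (1.1) × (31700/31124) = 1.1203…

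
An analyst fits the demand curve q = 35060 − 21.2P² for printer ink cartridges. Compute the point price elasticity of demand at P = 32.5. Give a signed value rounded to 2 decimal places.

dq/dP = −2·21.2·P = -1378. At P = 32.5, q = 12667.5.
Ed = (dq/dP)·(P/q) = (-1378) × (32.5/12667.5) = -3.5354…

-3.54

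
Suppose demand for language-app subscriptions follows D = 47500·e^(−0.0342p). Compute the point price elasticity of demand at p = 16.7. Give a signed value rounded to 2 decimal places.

-0.57

dD/dp = −0.0342·D = -917.649. At p = 16.7, D = 26831.9.
Ed = (dD/dp)·(p/D) = (-917.649) × (16.7/26831.9) = -0.5711…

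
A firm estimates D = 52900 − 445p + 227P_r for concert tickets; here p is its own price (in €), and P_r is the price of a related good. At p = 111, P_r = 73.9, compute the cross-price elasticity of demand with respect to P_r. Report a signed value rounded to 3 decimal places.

0.827

At the given values, D = 52900 − 445(111) + 227(73.9) = 20280.3.
∂D/∂P_r = 227.
E = (227) × (73.9/20280.3) = 0.82717…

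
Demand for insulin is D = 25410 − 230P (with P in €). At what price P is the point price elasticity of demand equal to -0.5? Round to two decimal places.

36.83

Ed = −230P/(25410 − 230P). Set this equal to -0.5:
230P = 0.5·(25410 − 230P) ⇒ 230P(1 + 0.5) = 0.5·25410
P = 0.5·25410 / (230·1.5) = 36.8260…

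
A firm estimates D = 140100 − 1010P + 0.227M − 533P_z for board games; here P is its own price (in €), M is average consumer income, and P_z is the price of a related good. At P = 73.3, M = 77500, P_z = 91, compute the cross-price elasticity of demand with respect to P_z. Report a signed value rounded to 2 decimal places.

At the given values, D = 140100 − 1010(73.3) + 0.227(77500) − 533(91) = 35156.5.
∂D/∂P_z = -533.
E = (-533) × (91/35156.5) = -1.3796…

-1.38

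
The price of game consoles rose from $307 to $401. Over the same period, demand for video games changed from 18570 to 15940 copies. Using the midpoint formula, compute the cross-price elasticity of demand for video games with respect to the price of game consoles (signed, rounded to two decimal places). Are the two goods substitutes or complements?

-0.57; complements

%ΔQ_{video games} = (15940 − 18570)/avg = -2630/17255 = -0.152419…
%ΔP_{game consoles} = (401 − 307)/avg = 94/354 = 0.265536…
E_cross = (-2630/17255) / (94/354) = -0.5740…
E_cross < 0 ⇒ the goods are complements.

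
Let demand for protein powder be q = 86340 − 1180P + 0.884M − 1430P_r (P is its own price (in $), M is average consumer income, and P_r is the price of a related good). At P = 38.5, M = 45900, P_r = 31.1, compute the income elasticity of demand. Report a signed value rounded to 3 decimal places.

1.096

At the given values, q = 86340 − 1180(38.5) + 0.884(45900) − 1430(31.1) = 37012.6.
∂q/∂M = 0.884.
E = (0.884) × (45900/37012.6) = 1.09626…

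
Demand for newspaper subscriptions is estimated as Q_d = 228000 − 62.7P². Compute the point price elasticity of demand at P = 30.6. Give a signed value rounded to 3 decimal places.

dQ_d/dP = −2·62.7·P = -3837.24. At P = 30.6, Q_d = 169290.228.
Ed = (dQ_d/dP)·(P/Q_d) = (-3837.24) × (30.6/169290.228) = -0.69359…

-0.694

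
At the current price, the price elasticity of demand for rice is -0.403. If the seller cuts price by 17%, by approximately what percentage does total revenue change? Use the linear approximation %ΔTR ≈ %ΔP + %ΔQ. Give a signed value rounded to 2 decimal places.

%ΔQ ≈ Ed × %ΔP = (-0.403) × (-17%) = +6.8510%
%ΔTR ≈ %ΔP + %ΔQ = (-17%) + (+6.8510%) = -10.1490%

-10.15%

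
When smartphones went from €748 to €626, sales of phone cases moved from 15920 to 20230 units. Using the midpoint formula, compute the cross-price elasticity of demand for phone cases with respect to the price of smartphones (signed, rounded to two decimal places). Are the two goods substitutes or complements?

-1.34; complements

%ΔQ_{phone cases} = (20230 − 15920)/avg = 4310/18075 = 0.238450…
%ΔP_{smartphones} = (626 − 748)/avg = -122/687 = -0.177583…
E_cross = (4310/18075) / (-122/687) = -1.3427…
E_cross < 0 ⇒ the goods are complements.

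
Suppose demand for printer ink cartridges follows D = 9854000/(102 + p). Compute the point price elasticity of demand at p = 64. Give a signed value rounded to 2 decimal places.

-0.39

dD/dp = −9854000/(102 + p)² = -357.599. At p = 64, D = 59361.4.
Ed = (dD/dp)·(p/D) = (-357.599) × (64/59361.4) = -0.3855…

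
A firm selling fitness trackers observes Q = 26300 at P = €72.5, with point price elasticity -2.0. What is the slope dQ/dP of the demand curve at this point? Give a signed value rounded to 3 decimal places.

Ed = (dQ/dP)·(P/Q) ⇒ dQ/dP = Ed·Q/P = (-2.0)·26300/72.5 = -725.51724…

-725.517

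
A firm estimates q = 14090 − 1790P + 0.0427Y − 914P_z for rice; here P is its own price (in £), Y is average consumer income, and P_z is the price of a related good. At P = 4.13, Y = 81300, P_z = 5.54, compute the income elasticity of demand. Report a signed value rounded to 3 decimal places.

At the given values, q = 14090 − 1790(4.13) + 0.0427(81300) − 914(5.54) = 5105.25.
∂q/∂Y = 0.0427.
E = (0.0427) × (81300/5105.25) = 0.67998…

0.680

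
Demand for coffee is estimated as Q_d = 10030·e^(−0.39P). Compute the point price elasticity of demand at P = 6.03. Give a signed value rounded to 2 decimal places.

dQ_d/dP = −0.39·Q_d = -372.422. At P = 6.03, Q_d = 954.928.
Ed = (dQ_d/dP)·(P/Q_d) = (-372.422) × (6.03/954.928) = -2.3517

-2.35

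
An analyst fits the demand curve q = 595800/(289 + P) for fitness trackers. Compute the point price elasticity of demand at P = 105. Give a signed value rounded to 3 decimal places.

dq/dP = −595800/(289 + P)² = -3.83803. At P = 105, q = 1512.18.
Ed = (dq/dP)·(P/q) = (-3.83803) × (105/1512.18) = -0.26649…

-0.266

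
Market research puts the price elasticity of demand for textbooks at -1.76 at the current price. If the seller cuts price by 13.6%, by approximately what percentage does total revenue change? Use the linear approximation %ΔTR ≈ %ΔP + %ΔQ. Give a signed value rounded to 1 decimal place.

+10.3%

%ΔQ ≈ Ed × %ΔP = (-1.76) × (-13.6%) = +23.9360%
%ΔTR ≈ %ΔP + %ΔQ = (-13.6%) + (+23.9360%) = +10.3360%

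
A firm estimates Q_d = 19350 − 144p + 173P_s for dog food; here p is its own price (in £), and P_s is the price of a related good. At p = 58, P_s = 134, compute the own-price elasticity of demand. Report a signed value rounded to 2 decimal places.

At the given values, Q_d = 19350 − 144(58) + 173(134) = 34180.
∂Q_d/∂p = −144.
E = (-144) × (58/34180) = -0.2443…

-0.24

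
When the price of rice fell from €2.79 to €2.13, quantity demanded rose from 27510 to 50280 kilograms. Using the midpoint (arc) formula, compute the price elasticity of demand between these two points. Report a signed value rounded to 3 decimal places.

%ΔQ = (50280 − 27510) / [(27510 + 50280)/2] = 22770/38895 = 0.585422…
%ΔP = (2.13 − 2.79) / [(2.79 + 2.13)/2] = -0.66/2.46 = -0.268292…
Arc Ed = %ΔQ / %ΔP = (22770/38895) / (-0.66/2.46) = -2.18202…

-2.182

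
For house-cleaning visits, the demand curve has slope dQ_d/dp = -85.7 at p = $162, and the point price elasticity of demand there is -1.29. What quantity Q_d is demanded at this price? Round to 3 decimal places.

Ed = (dQ_d/dp)·(p/Q_d) ⇒ Q_d = (dQ_d/dp)·p/Ed = (-85.7)·162/(-1.29) = 10762.32558…

10762.326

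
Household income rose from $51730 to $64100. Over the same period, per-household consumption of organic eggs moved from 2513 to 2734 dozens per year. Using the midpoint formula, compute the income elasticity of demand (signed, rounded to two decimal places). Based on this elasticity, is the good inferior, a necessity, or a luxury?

0.39; necessity

%ΔQ = (2734 − 2513)/[( 2513 + 2734)/2] = 221/2623.5 = 0.084238…
%ΔIncome = (64100 − 51730)/[( 51730 + 64100)/2] = 12370/57915 = 0.213588…
E_income = (221/2623.5) / (12370/57915) = 0.3943…
0 < E_income < 1 ⇒ normal good, necessity.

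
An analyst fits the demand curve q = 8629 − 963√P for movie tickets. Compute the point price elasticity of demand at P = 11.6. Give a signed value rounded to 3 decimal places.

dq/dP = −963/(2√P) = -141.373. At P = 11.6, q = 5349.14.
Ed = (dq/dP)·(P/q) = (-141.373) × (11.6/5349.14) = -0.30657…

-0.307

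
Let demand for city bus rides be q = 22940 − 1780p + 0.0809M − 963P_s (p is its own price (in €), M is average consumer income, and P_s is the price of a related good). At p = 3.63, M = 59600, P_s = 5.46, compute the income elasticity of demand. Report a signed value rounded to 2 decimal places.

At the given values, q = 22940 − 1780(3.63) + 0.0809(59600) − 963(5.46) = 16042.26.
∂q/∂M = 0.0809.
E = (0.0809) × (59600/16042.26) = 0.3005…

0.30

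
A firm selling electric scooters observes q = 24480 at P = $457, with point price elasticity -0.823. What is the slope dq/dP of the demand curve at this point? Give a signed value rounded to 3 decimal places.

Ed = (dq/dP)·(P/q) ⇒ dq/dP = Ed·q/P = (-0.823)·24480/457 = -44.08542…

-44.085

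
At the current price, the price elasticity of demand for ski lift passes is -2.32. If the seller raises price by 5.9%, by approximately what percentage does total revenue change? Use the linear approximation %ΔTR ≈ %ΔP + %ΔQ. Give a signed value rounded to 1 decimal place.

%ΔQ ≈ Ed × %ΔP = (-2.32) × (+5.9%) = -13.6880%
%ΔTR ≈ %ΔP + %ΔQ = (+5.9%) + (-13.6880%) = -7.7880%

-7.8%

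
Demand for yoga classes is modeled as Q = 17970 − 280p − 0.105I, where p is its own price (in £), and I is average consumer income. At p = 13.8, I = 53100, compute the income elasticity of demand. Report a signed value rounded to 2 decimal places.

At the given values, Q = 17970 − 280(13.8) − 0.105(53100) = 8530.5.
∂Q/∂I = -0.105.
E = (-0.105) × (53100/8530.5) = -0.6535…

-0.65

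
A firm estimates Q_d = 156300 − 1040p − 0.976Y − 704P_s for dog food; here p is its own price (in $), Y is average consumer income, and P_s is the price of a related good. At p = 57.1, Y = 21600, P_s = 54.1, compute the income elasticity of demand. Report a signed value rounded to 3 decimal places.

At the given values, Q_d = 156300 − 1040(57.1) − 0.976(21600) − 704(54.1) = 37748.
∂Q_d/∂Y = -0.976.
E = (-0.976) × (21600/37748) = -0.55848…

-0.558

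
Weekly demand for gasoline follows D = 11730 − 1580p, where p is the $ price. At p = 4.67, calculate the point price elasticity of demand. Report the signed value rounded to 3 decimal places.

dD/dp = −1580. At p = 4.67, D = 11730 − 1580(4.67) = 4351.4.
Ed = (dD/dp)·(p/D) = −1580 × (4.67/4351.4) = -1.69568…

-1.696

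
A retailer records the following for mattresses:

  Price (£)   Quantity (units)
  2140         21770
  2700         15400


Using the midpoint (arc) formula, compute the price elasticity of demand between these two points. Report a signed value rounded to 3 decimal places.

-1.481

%ΔQ = (15400 − 21770) / [(21770 + 15400)/2] = -6370/18585 = -0.342749…
%ΔP = (2700 − 2140) / [(2140 + 2700)/2] = 560/2420 = 0.231404…
Arc Ed = %ΔQ / %ΔP = (-6370/18585) / (560/2420) = -1.48116…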